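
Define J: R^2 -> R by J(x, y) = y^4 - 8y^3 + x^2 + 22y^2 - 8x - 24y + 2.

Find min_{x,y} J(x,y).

-23

J(x,y) separates as P(x) + Q(y) + 2, so its minimum is min P + min Q + 2.
P'(x) = 2x - 8 vanishes at x ∈ {4}; Q'(y) = 4(y - 3)(y - 2)(y - 1) vanishes at y ∈ {1, 2, 3}.
Local minima of P (where P''>0): P(4)=-16. Local minima of Q: Q(1)=-9, Q(3)=-9.
So the global minimum of J is P(4) + Q(1) + 2 = -16 − 9 + 2 = -23, attained at (4, 1).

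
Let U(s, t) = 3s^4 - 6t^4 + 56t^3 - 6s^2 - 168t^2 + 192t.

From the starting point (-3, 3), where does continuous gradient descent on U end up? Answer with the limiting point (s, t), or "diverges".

(-1, 2)

U is separable, so gradient descent decouples: s follows -∂U/∂s, t follows -∂U/∂t.
∂U/∂s = 12s(s - 1)(s + 1); at s=-3 this is -288, so s increases.
∂U/∂t = -24(t - 4)(t - 2)(t - 1); at t=3 this is 48, so t decreases.
s converges to its nearest critical value -1 (a local min of the s-part); t converges to 2. The iterate converges to (-1, 2).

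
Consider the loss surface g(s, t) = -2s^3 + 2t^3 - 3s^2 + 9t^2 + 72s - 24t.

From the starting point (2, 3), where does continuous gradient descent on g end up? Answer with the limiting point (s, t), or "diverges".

(-4, 1)

g is separable, so gradient descent decouples: s follows -∂g/∂s, t follows -∂g/∂t.
∂g/∂s = -6(s - 3)(s + 4); at s=2 this is 36, so s decreases.
∂g/∂t = 6(t - 1)(t + 4); at t=3 this is 84, so t decreases.
s converges to its nearest critical value -4 (a local min of the s-part); t converges to 1. The iterate converges to (-4, 1).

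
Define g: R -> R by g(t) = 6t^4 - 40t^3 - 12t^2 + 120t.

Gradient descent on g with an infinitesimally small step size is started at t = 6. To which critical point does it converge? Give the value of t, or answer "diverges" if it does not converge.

g'(t) = 24(t - 5)(t - 1)(t + 1), so g'(6) = 840.
Gradient descent moves in the -g' direction, i.e. t is decreasing.
The nearest critical point in that direction is t = 5, where g'' = 576 > 0 (a local minimum). The iterate converges there.

5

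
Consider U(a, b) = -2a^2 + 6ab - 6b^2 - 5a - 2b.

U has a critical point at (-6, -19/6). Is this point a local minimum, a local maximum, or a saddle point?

local maximum

The Hessian of U is constant: H = [[-4, 6], [6, -12]].
det(H) = (-4)·(-12) − 6² = 12.
det(H) > 0 and tr(H) = -16 < 0, so H is negative definite and the point is a local maximum.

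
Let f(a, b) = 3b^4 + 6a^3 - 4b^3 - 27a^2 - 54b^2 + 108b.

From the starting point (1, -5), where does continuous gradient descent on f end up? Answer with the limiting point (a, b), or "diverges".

(3, -3)

f is separable, so gradient descent decouples: a follows -∂f/∂a, b follows -∂f/∂b.
∂f/∂a = 18a(a - 3); at a=1 this is -36, so a increases.
∂f/∂b = 12(b - 3)(b - 1)(b + 3); at b=-5 this is -1152, so b increases.
a converges to its nearest critical value 3 (a local min of the a-part); b converges to -3. The iterate converges to (3, -3).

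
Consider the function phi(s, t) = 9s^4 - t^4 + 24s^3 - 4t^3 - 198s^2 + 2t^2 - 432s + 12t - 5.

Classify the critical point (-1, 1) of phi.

The mixed partial ∂²phi/∂s∂t is 0, so the Hessian at any point is diag(phi_ss, phi_tt) = diag(36(3s^2 + 4s - 11), 4(-3t^2 - 6t + 1)).
At (-1, 1): H = diag(-432, -32).
Both eigenvalues are negative, so H is negative definite: a local maximum.

local maximum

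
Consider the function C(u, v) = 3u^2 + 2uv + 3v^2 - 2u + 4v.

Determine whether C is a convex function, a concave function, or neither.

convex

C is quadratic, so its Hessian is the constant matrix H = [[6, 2], [2, 6]].
det(H) = 32, tr(H) = 12.
det(H) > 0 and tr(H) > 0, so H is positive definite everywhere: convex.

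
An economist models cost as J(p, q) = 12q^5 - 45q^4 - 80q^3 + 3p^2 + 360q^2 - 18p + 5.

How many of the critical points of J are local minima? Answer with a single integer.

J separates as a function of p plus a function of q, so ∇J=0 decouples.
∂J/∂p = 6(p - 3) = 0 at p ∈ {3}; ∂J/∂q = 60q(q - 3)(q - 2)(q + 2) = 0 at q ∈ {-2, 0, 2, 3}.
The Hessian is diagonal: diag(J_pp, J_qq). Second derivatives: J_pp(3)=6; J_qq(-2)=-2400, J_qq(0)=720, J_qq(2)=-480, J_qq(3)=900.
Local minima occur where both diagonal entries positive: (3, 0), (3, 3). Count: 2.

2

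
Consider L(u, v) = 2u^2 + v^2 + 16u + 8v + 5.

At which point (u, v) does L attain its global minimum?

L(u,v) separates as P(u) + Q(v) + 5, so its minimum is min P + min Q + 5.
P'(u) = 4u + 16 vanishes at u ∈ {-4}; Q'(v) = 2v + 8 vanishes at v ∈ {-4}.
Local minima of P (where P''>0): P(-4)=-32. Local minima of Q: Q(-4)=-16.
So the global minimum of L is P(-4) + Q(-4) + 5 = -32 − 16 + 5 = -43, attained at (-4, -4).

(-4, -4)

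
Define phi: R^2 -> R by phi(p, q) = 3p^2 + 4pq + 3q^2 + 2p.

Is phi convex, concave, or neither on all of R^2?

convex

phi is quadratic, so its Hessian is the constant matrix H = [[6, 4], [4, 6]].
det(H) = 20, tr(H) = 12.
det(H) > 0 and tr(H) > 0, so H is positive definite everywhere: convex.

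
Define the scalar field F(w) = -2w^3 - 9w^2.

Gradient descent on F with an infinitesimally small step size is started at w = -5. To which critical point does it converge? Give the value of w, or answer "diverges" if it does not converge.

F'(w) = -6w(w + 3), so F'(-5) = -60.
Gradient descent moves in the -F' direction, i.e. w is increasing.
The nearest critical point in that direction is w = -3, where F'' = 18 > 0 (a local minimum). The iterate converges there.

-3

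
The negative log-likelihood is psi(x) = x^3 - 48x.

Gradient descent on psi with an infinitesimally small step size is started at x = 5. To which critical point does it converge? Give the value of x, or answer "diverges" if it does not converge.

4

psi'(x) = 3(x - 4)(x + 4), so psi'(5) = 27.
Gradient descent moves in the -psi' direction, i.e. x is decreasing.
The nearest critical point in that direction is x = 4, where psi'' = 24 > 0 (a local minimum). The iterate converges there.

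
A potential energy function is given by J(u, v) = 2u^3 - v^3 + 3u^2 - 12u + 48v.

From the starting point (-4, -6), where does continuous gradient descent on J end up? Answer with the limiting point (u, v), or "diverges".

J is separable, so gradient descent decouples: u follows -∂J/∂u, v follows -∂J/∂v.
∂J/∂u = 6(u - 1)(u + 2); at u=-4 this is 60, so u decreases.
∂J/∂v = -3(v - 4)(v + 4); at v=-6 this is -60, so v increases.
The u-coordinate has no critical point in that direction and runs off to infinity.

diverges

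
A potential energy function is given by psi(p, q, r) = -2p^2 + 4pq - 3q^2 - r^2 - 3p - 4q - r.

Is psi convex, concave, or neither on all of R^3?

psi is quadratic, so its Hessian is the constant matrix H = [[-4, 4, 0], [4, -6, 0], [0, 0, -2]].
Leading principal minors: -4, 8, -16.
Signs alternate −, +, − ⇒ H ≺ 0 ⇒ concave.

concave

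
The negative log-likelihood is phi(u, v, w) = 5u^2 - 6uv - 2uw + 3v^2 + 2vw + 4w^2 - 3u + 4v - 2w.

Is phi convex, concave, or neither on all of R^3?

phi is quadratic, so its Hessian is the constant matrix H = [[10, -6, -2], [-6, 6, 2], [-2, 2, 8]].
Leading principal minors: 10, 24, 176.
All positive ⇒ H ≻ 0 ⇒ convex.

convex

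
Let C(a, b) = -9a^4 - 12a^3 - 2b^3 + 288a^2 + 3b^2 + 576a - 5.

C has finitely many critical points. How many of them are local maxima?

2

C separates as a function of a plus a function of b, so ∇C=0 decouples.
∂C/∂a = -36(a - 4)(a + 1)(a + 4) = 0 at a ∈ {-4, -1, 4}; ∂C/∂b = -6b(b - 1) = 0 at b ∈ {0, 1}.
The Hessian is diagonal: diag(C_aa, C_bb). Second derivatives: C_aa(-4)=-864, C_aa(-1)=540, C_aa(4)=-1440; C_bb(0)=6, C_bb(1)=-6.
Local maxima occur where both diagonal entries negative: (-4, 1), (4, 1). Count: 2.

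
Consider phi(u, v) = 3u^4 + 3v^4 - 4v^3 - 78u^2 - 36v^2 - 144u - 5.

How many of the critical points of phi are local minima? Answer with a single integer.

phi separates as a function of u plus a function of v, so ∇phi=0 decouples.
∂phi/∂u = 12(u - 4)(u + 1)(u + 3) = 0 at u ∈ {-3, -1, 4}; ∂phi/∂v = 12v(v - 3)(v + 2) = 0 at v ∈ {-2, 0, 3}.
The Hessian is diagonal: diag(phi_uu, phi_vv). Second derivatives: phi_uu(-3)=168, phi_uu(-1)=-120, phi_uu(4)=420; phi_vv(-2)=120, phi_vv(0)=-72, phi_vv(3)=180.
Local minima occur where both diagonal entries positive: (-3, -2), (-3, 3), (4, -2), (4, 3). Count: 4.

4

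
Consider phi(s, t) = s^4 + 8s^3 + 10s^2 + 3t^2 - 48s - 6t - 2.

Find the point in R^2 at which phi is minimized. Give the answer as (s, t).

phi(s,t) separates as P(s) + Q(t) − 2, so its minimum is min P + min Q − 2.
P'(s) = 4(s - 1)(s + 3)(s + 4) vanishes at s ∈ {-4, -3, 1}; Q'(t) = 6(t - 1) vanishes at t ∈ {1}.
Local minima of P (where P''>0): P(-4)=96, P(1)=-29. Local minima of Q: Q(1)=-3.
So the global minimum of phi is P(1) + Q(1) − 2 = -29 − 3 − 2 = -34, attained at (1, 1).

(1, 1)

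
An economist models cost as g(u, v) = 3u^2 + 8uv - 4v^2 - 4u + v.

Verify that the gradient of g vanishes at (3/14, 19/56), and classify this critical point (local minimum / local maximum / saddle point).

∇g = (6u + 8v - 4, 8u - 8v + 1); substituting (3/14, 19/56) gives ∇g = (0, 0), so (3/14, 19/56) is indeed a critical point.
The Hessian of g is constant: H = [[6, 8], [8, -8]].
det(H) = 6·(-8) − 8² = -112.
Since det(H) < 0, H is indefinite and the critical point is a saddle point.

saddle point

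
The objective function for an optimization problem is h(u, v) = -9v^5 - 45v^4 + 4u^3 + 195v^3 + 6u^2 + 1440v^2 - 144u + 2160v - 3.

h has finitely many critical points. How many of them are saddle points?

4

h separates as a function of u plus a function of v, so ∇h=0 decouples.
∂h/∂u = 12(u - 3)(u + 4) = 0 at u ∈ {-4, 3}; ∂h/∂v = -45(v - 4)(v + 1)(v + 3)(v + 4) = 0 at v ∈ {-4, -3, -1, 4}.
The Hessian is diagonal: diag(h_uu, h_vv). Second derivatives: h_uu(-4)=-84, h_uu(3)=84; h_vv(-4)=1080, h_vv(-3)=-630, h_vv(-1)=1350, h_vv(4)=-12600.
Saddle points occur where the two diagonal entries have opposite signs: (-4, -4), (-4, -1), (3, -3), (3, 4). Count: 4.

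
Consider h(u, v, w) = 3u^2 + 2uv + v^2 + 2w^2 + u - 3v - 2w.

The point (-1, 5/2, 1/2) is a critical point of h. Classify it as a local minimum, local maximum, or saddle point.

The Hessian is constant: H = [[6, 2, 0], [2, 2, 0], [0, 0, 4]].
Leading principal minors: Δ₁ = 6, Δ₂ = 8, Δ₃ = 32.
All leading minors are positive, so H is positive definite: a local minimum.

local minimum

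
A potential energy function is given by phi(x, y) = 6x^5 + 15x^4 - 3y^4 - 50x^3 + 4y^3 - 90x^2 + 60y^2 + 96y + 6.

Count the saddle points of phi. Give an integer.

phi separates as a function of x plus a function of y, so ∇phi=0 decouples.
∂phi/∂x = 30x(x - 2)(x + 1)(x + 3) = 0 at x ∈ {-3, -1, 0, 2}; ∂phi/∂y = -12(y - 4)(y + 1)(y + 2) = 0 at y ∈ {-2, -1, 4}.
The Hessian is diagonal: diag(phi_xx, phi_yy). Second derivatives: phi_xx(-3)=-900, phi_xx(-1)=180, phi_xx(0)=-180, phi_xx(2)=900; phi_yy(-2)=-72, phi_yy(-1)=60, phi_yy(4)=-360.
Saddle points occur where the two diagonal entries have opposite signs: (-3, -1), (-1, -2), (-1, 4), (0, -1), (2, -2), (2, 4). Count: 6.

6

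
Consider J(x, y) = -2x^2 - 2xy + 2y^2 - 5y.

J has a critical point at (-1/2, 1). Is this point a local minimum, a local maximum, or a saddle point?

saddle point

The Hessian of J is constant: H = [[-4, -2], [-2, 4]].
det(H) = (-4)·4 − (-2)² = -20.
Since det(H) < 0, H is indefinite and the critical point is a saddle point.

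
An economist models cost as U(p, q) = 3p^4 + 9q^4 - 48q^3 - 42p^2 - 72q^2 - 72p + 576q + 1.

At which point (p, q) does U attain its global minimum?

U(p,q) separates as A(p) + B(q) + 1, so its minimum is min A + min B + 1.
A'(p) = 12(p - 3)(p + 1)(p + 2) vanishes at p ∈ {-2, -1, 3}; B'(q) = 36(q - 4)(q - 2)(q + 2) vanishes at q ∈ {-2, 2, 4}.
Local minima of A (where A''>0): A(-2)=24, A(3)=-351. Local minima of B: B(-2)=-912, B(4)=384.
So the global minimum of U is A(3) + B(-2) + 1 = -351 − 912 + 1 = -1262, attained at (3, -2).

(3, -2)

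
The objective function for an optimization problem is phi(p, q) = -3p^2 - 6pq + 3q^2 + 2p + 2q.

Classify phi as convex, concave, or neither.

phi is quadratic, so its Hessian is the constant matrix H = [[-6, -6], [-6, 6]].
det(H) = -72, tr(H) = 0.
det(H) < 0, so H is indefinite: neither convex nor concave.

neither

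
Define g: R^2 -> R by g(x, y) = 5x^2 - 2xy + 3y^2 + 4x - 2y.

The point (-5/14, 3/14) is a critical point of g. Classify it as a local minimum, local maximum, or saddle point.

local minimum

The Hessian of g is constant: H = [[10, -2], [-2, 6]].
det(H) = 10·6 − (-2)² = 56.
det(H) > 0 and tr(H) = 16 > 0, so H is positive definite and the point is a local minimum.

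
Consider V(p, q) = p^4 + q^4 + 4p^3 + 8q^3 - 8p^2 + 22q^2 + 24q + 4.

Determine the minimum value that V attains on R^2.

V(p,q) separates as A(p) + B(q) + 4, so its minimum is min A + min B + 4.
A'(p) = 4p(p - 1)(p + 4) vanishes at p ∈ {-4, 0, 1}; B'(q) = 4(q + 1)(q + 2)(q + 3) vanishes at q ∈ {-3, -2, -1}.
Local minima of A (where A''>0): A(-4)=-128, A(1)=-3. Local minima of B: B(-3)=-9, B(-1)=-9.
So the global minimum of V is A(-4) + B(-3) + 4 = -128 − 9 + 4 = -133, attained at (-4, -3).

-133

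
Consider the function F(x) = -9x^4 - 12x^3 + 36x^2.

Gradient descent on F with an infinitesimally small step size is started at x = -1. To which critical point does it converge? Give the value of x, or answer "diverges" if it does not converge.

0

F'(x) = -36x(x - 1)(x + 2), so F'(-1) = -72.
Gradient descent moves in the -F' direction, i.e. x is increasing.
The nearest critical point in that direction is x = 0, where F'' = 72 > 0 (a local minimum). The iterate converges there.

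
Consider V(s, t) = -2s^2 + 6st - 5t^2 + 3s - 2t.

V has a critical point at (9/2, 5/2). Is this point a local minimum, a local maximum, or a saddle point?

The Hessian of V is constant: H = [[-4, 6], [6, -10]].
det(H) = (-4)·(-10) − 6² = 4.
det(H) > 0 and tr(H) = -14 < 0, so H is negative definite and the point is a local maximum.

local maximum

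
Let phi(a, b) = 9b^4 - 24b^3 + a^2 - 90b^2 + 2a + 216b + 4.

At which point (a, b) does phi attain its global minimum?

phi(a,b) separates as P(a) + Q(b) + 4, so its minimum is min P + min Q + 4.
P'(a) = 2a + 2 vanishes at a ∈ {-1}; Q'(b) = 36(b - 3)(b - 1)(b + 2) vanishes at b ∈ {-2, 1, 3}.
Local minima of P (where P''>0): P(-1)=-1. Local minima of Q: Q(-2)=-456, Q(3)=-81.
So the global minimum of phi is P(-1) + Q(-2) + 4 = -1 − 456 + 4 = -453, attained at (-1, -2).

(-1, -2)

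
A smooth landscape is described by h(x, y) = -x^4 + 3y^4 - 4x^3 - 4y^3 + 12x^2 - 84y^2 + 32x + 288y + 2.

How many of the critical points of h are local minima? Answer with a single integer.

2

h separates as a function of x plus a function of y, so ∇h=0 decouples.
∂h/∂x = -4(x - 2)(x + 1)(x + 4) = 0 at x ∈ {-4, -1, 2}; ∂h/∂y = 12(y - 3)(y - 2)(y + 4) = 0 at y ∈ {-4, 2, 3}.
The Hessian is diagonal: diag(h_xx, h_yy). Second derivatives: h_xx(-4)=-72, h_xx(-1)=36, h_xx(2)=-72; h_yy(-4)=504, h_yy(2)=-72, h_yy(3)=84.
Local minima occur where both diagonal entries positive: (-1, -4), (-1, 3). Count: 2.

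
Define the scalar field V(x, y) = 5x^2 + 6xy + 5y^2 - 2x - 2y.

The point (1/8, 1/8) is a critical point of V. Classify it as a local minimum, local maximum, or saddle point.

local minimum

The Hessian of V is constant: H = [[10, 6], [6, 10]].
det(H) = 10·10 − 6² = 64.
det(H) > 0 and tr(H) = 20 > 0, so H is positive definite and the point is a local minimum.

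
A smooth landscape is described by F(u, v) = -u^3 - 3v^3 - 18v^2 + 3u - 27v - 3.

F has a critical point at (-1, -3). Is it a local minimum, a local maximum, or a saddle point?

The mixed partial ∂²F/∂u∂v is 0, so the Hessian at any point is diag(F_uu, F_vv) = diag(-6u, -18(v + 2)).
At (-1, -3): H = diag(6, 18).
Both eigenvalues are positive, so H is positive definite: a local minimum.

local minimum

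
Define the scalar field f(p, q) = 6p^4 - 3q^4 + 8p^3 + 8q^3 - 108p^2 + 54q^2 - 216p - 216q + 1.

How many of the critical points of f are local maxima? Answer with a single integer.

f separates as a function of p plus a function of q, so ∇f=0 decouples.
∂f/∂p = 24(p - 3)(p + 1)(p + 3) = 0 at p ∈ {-3, -1, 3}; ∂f/∂q = -12(q - 3)(q - 2)(q + 3) = 0 at q ∈ {-3, 2, 3}.
The Hessian is diagonal: diag(f_pp, f_qq). Second derivatives: f_pp(-3)=288, f_pp(-1)=-192, f_pp(3)=576; f_qq(-3)=-360, f_qq(2)=60, f_qq(3)=-72.
Local maxima occur where both diagonal entries negative: (-1, -3), (-1, 3). Count: 2.

2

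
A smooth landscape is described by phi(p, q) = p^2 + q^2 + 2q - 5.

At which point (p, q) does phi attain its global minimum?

phi(p,q) separates as A(p) + B(q) − 5, so its minimum is min A + min B − 5.
A'(p) = 2p vanishes at p ∈ {0}; B'(q) = 2q + 2 vanishes at q ∈ {-1}.
Local minima of A (where A''>0): A(0)=0. Local minima of B: B(-1)=-1.
So the global minimum of phi is A(0) + B(-1) − 5 = 0 − 1 − 5 = -6, attained at (0, -1).

(0, -1)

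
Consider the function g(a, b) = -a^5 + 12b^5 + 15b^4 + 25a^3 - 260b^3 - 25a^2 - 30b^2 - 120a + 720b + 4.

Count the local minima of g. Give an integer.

4

g separates as a function of a plus a function of b, so ∇g=0 decouples.
∂g/∂a = -5(a - 3)(a - 2)(a + 1)(a + 4) = 0 at a ∈ {-4, -1, 2, 3}; ∂g/∂b = 60(b - 3)(b - 1)(b + 1)(b + 4) = 0 at b ∈ {-4, -1, 1, 3}.
The Hessian is diagonal: diag(g_aa, g_bb). Second derivatives: g_aa(-4)=630, g_aa(-1)=-180, g_aa(2)=90, g_aa(3)=-140; g_bb(-4)=-6300, g_bb(-1)=1440, g_bb(1)=-1200, g_bb(3)=3360.
Local minima occur where both diagonal entries positive: (-4, -1), (-4, 3), (2, -1), (2, 3). Count: 4.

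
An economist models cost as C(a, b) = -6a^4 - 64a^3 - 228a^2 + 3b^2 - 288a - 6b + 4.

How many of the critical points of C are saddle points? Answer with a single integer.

2

C separates as a function of a plus a function of b, so ∇C=0 decouples.
∂C/∂a = -24(a + 1)(a + 3)(a + 4) = 0 at a ∈ {-4, -3, -1}; ∂C/∂b = 6(b - 1) = 0 at b ∈ {1}.
The Hessian is diagonal: diag(C_aa, C_bb). Second derivatives: C_aa(-4)=-72, C_aa(-3)=48, C_aa(-1)=-144; C_bb(1)=6.
Saddle points occur where the two diagonal entries have opposite signs: (-4, 1), (-1, 1). Count: 2.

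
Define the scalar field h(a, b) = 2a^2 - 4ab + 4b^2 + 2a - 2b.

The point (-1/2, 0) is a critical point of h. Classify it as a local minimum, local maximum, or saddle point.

local minimum

The Hessian of h is constant: H = [[4, -4], [-4, 8]].
det(H) = 4·8 − (-4)² = 16.
det(H) > 0 and tr(H) = 12 > 0, so H is positive definite and the point is a local minimum.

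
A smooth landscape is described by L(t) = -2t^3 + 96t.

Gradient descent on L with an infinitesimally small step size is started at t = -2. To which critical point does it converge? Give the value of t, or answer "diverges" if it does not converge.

-4

L'(t) = -6(t - 4)(t + 4), so L'(-2) = 72.
Gradient descent moves in the -L' direction, i.e. t is decreasing.
The nearest critical point in that direction is t = -4, where L'' = 48 > 0 (a local minimum). The iterate converges there.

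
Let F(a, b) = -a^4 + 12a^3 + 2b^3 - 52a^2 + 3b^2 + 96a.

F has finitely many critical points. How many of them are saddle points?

F separates as a function of a plus a function of b, so ∇F=0 decouples.
∂F/∂a = -4(a - 4)(a - 3)(a - 2) = 0 at a ∈ {2, 3, 4}; ∂F/∂b = 6b(b + 1) = 0 at b ∈ {-1, 0}.
The Hessian is diagonal: diag(F_aa, F_bb). Second derivatives: F_aa(2)=-8, F_aa(3)=4, F_aa(4)=-8; F_bb(-1)=-6, F_bb(0)=6.
Saddle points occur where the two diagonal entries have opposite signs: (2, 0), (3, -1), (4, 0). Count: 3.

3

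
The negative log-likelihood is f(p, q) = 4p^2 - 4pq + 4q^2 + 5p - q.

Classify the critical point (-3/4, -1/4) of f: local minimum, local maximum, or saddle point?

local minimum

The Hessian of f is constant: H = [[8, -4], [-4, 8]].
det(H) = 8·8 − (-4)² = 48.
det(H) > 0 and tr(H) = 16 > 0, so H is positive definite and the point is a local minimum.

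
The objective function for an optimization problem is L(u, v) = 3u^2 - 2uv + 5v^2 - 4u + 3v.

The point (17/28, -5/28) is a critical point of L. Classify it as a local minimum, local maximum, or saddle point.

The Hessian of L is constant: H = [[6, -2], [-2, 10]].
det(H) = 6·10 − (-2)² = 56.
det(H) > 0 and tr(H) = 16 > 0, so H is positive definite and the point is a local minimum.

local minimum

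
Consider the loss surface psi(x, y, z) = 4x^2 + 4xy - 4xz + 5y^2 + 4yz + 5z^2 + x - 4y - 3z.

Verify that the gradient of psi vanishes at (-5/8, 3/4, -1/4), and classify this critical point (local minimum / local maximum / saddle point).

local minimum

∇psi = (8x + 4y - 4z + 1, 4x + 10y + 4z - 4, -4x + 4y + 10z - 3); substituting (-5/8, 3/4, -1/4) gives ∇psi = (0, 0, 0), so (-5/8, 3/4, -1/4) is indeed a critical point.
The Hessian is constant: H = [[8, 4, -4], [4, 10, 4], [-4, 4, 10]].
Leading principal minors: Δ₁ = 8, Δ₂ = 64, Δ₃ = 224.
All leading minors are positive, so H is positive definite: a local minimum.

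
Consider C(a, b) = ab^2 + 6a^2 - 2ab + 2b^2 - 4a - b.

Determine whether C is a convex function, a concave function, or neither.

neither

The term ab^2 is cubic, so the Hessian is not constant.
∂²C/∂b² = 2a + 4, which takes both signs as a varies (negative for sufficiently negative a). A diagonal entry of the Hessian changing sign means the Hessian is neither positive- nor negative-semidefinite on all of R^2.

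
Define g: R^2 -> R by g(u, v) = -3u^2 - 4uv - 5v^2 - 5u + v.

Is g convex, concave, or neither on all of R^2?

concave

g is quadratic, so its Hessian is the constant matrix H = [[-6, -4], [-4, -10]].
det(H) = 44, tr(H) = -16.
det(H) > 0 and tr(H) < 0, so H is negative definite everywhere: concave.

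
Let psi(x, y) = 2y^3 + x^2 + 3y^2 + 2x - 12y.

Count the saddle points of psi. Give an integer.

psi separates as a function of x plus a function of y, so ∇psi=0 decouples.
∂psi/∂x = 2(x + 1) = 0 at x ∈ {-1}; ∂psi/∂y = 6(y - 1)(y + 2) = 0 at y ∈ {-2, 1}.
The Hessian is diagonal: diag(psi_xx, psi_yy). Second derivatives: psi_xx(-1)=2; psi_yy(-2)=-18, psi_yy(1)=18.
Saddle points occur where the two diagonal entries have opposite signs: (-1, -2). Count: 1.

1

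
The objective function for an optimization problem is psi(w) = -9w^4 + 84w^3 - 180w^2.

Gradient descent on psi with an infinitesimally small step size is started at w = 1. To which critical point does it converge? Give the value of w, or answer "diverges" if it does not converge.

2

psi'(w) = -36w(w - 5)(w - 2), so psi'(1) = -144.
Gradient descent moves in the -psi' direction, i.e. w is increasing.
The nearest critical point in that direction is w = 2, where psi'' = 216 > 0 (a local minimum). The iterate converges there.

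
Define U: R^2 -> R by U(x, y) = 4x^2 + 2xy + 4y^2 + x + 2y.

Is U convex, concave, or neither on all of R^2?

U is quadratic, so its Hessian is the constant matrix H = [[8, 2], [2, 8]].
det(H) = 60, tr(H) = 16.
det(H) > 0 and tr(H) > 0, so H is positive definite everywhere: convex.

convex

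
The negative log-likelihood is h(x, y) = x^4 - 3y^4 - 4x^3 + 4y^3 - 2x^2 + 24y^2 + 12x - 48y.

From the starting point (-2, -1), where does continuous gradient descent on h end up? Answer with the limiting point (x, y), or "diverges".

h is separable, so gradient descent decouples: x follows -∂h/∂x, y follows -∂h/∂y.
∂h/∂x = 4(x - 3)(x - 1)(x + 1); at x=-2 this is -60, so x increases.
∂h/∂y = -12(y - 2)(y - 1)(y + 2); at y=-1 this is -72, so y increases.
x converges to its nearest critical value -1 (a local min of the x-part); y converges to 1. The iterate converges to (-1, 1).

(-1, 1)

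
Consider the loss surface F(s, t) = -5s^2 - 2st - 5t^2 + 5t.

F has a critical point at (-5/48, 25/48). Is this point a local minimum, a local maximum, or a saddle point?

The Hessian of F is constant: H = [[-10, -2], [-2, -10]].
det(H) = (-10)·(-10) − (-2)² = 96.
det(H) > 0 and tr(H) = -20 < 0, so H is negative definite and the point is a local maximum.

local maximum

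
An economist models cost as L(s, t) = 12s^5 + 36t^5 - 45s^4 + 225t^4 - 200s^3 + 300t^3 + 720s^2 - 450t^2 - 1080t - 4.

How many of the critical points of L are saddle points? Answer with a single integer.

8

L separates as a function of s plus a function of t, so ∇L=0 decouples.
∂L/∂s = 60s(s - 4)(s - 2)(s + 3) = 0 at s ∈ {-3, 0, 2, 4}; ∂L/∂t = 180(t - 1)(t + 1)(t + 2)(t + 3) = 0 at t ∈ {-3, -2, -1, 1}.
The Hessian is diagonal: diag(L_ss, L_tt). Second derivatives: L_ss(-3)=-6300, L_ss(0)=1440, L_ss(2)=-1200, L_ss(4)=3360; L_tt(-3)=-1440, L_tt(-2)=540, L_tt(-1)=-720, L_tt(1)=4320.
Saddle points occur where the two diagonal entries have opposite signs: (-3, -2), (-3, 1), (0, -3), (0, -1), (2, -2), (2, 1), (4, -3), (4, -1). Count: 8.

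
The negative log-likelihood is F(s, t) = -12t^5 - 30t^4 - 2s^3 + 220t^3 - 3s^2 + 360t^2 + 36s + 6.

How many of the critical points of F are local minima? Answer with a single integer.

F separates as a function of s plus a function of t, so ∇F=0 decouples.
∂F/∂s = -6(s - 2)(s + 3) = 0 at s ∈ {-3, 2}; ∂F/∂t = -60t(t - 3)(t + 1)(t + 4) = 0 at t ∈ {-4, -1, 0, 3}.
The Hessian is diagonal: diag(F_ss, F_tt). Second derivatives: F_ss(-3)=30, F_ss(2)=-30; F_tt(-4)=5040, F_tt(-1)=-720, F_tt(0)=720, F_tt(3)=-5040.
Local minima occur where both diagonal entries positive: (-3, -4), (-3, 0). Count: 2.

2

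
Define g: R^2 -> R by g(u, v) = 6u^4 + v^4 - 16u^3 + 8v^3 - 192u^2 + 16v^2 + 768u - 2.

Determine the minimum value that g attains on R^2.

g(u,v) separates as P(u) + Q(v) − 2, so its minimum is min P + min Q − 2.
P'(u) = 24(u - 4)(u - 2)(u + 4) vanishes at u ∈ {-4, 2, 4}; Q'(v) = 4v(v + 2)(v + 4) vanishes at v ∈ {-4, -2, 0}.
Local minima of P (where P''>0): P(-4)=-3584, P(4)=512. Local minima of Q: Q(-4)=0, Q(0)=0.
So the global minimum of g is P(-4) + Q(-4) − 2 = -3584 + 0 − 2 = -3586, attained at (-4, -4).

-3586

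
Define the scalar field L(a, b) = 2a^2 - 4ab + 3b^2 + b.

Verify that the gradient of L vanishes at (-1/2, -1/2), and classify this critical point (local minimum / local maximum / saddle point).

local minimum

∇L = (4a - 4b, -4a + 6b + 1); substituting (-1/2, -1/2) gives ∇L = (0, 0), so (-1/2, -1/2) is indeed a critical point.
The Hessian of L is constant: H = [[4, -4], [-4, 6]].
det(H) = 4·6 − (-4)² = 8.
det(H) > 0 and tr(H) = 10 > 0, so H is positive definite and the point is a local minimum.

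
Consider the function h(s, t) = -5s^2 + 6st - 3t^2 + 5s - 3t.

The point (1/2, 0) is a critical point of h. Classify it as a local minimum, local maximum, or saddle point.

The Hessian of h is constant: H = [[-10, 6], [6, -6]].
det(H) = (-10)·(-6) − 6² = 24.
det(H) > 0 and tr(H) = -16 < 0, so H is negative definite and the point is a local maximum.

local maximum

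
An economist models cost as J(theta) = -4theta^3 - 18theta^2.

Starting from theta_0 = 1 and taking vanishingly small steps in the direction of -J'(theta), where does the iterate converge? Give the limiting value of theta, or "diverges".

J'(theta) = -12theta(theta + 3), so J'(1) = -48.
Gradient descent moves in the -J' direction, i.e. theta is increasing.
There is no critical point above theta=1, and J' keeps the same sign, so the iterate runs off to +∞.

diverges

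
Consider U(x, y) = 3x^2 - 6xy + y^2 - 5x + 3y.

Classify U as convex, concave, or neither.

U is quadratic, so its Hessian is the constant matrix H = [[6, -6], [-6, 2]].
det(H) = -24, tr(H) = 8.
det(H) < 0, so H is indefinite: neither convex nor concave.

neither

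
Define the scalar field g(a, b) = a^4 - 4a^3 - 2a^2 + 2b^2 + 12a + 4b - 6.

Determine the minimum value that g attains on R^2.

-17

g(a,b) separates as P(a) + Q(b) − 6, so its minimum is min P + min Q − 6.
P'(a) = 4(a - 3)(a - 1)(a + 1) vanishes at a ∈ {-1, 1, 3}; Q'(b) = 4b + 4 vanishes at b ∈ {-1}.
Local minima of P (where P''>0): P(-1)=-9, P(3)=-9. Local minima of Q: Q(-1)=-2.
So the global minimum of g is P(-1) + Q(-1) − 6 = -9 − 2 − 6 = -17, attained at (-1, -1).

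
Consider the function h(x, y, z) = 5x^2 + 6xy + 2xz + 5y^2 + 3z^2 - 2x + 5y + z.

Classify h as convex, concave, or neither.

convex

h is quadratic, so its Hessian is the constant matrix H = [[10, 6, 2], [6, 10, 0], [2, 0, 6]].
Leading principal minors: 10, 64, 344.
All positive ⇒ H ≻ 0 ⇒ convex.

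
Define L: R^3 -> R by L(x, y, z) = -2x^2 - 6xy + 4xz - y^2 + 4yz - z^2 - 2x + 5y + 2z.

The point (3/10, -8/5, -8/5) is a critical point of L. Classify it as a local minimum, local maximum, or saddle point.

saddle point

The Hessian is constant: H = [[-4, -6, 4], [-6, -2, 4], [4, 4, -2]].
Leading principal minors: Δ₁ = -4, Δ₂ = -28, Δ₃ = -40.
The minors fit neither the all-positive nor the alternating-sign pattern, so H is indefinite: a saddle point.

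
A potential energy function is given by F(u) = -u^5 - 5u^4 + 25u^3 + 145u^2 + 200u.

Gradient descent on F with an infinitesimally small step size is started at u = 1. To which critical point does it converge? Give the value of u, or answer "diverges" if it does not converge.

F'(u) = -5(u - 4)(u + 1)(u + 2)(u + 5), so F'(1) = 540.
Gradient descent moves in the -F' direction, i.e. u is decreasing.
The nearest critical point in that direction is u = -1, where F'' = 100 > 0 (a local minimum). The iterate converges there.

-1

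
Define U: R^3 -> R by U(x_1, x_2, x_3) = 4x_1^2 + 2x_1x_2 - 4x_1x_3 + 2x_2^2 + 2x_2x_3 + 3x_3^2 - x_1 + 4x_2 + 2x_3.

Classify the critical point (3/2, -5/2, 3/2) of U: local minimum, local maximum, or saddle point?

The Hessian is constant: H = [[8, 2, -4], [2, 4, 2], [-4, 2, 6]].
Leading principal minors: Δ₁ = 8, Δ₂ = 28, Δ₃ = 40.
All leading minors are positive, so H is positive definite: a local minimum.

local minimum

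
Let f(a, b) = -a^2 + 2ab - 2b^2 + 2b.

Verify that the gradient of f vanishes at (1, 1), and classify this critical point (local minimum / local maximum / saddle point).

∇f = (-2a + 2b, 2a - 4b + 2); substituting (1, 1) gives ∇f = (0, 0), so (1, 1) is indeed a critical point.
The Hessian of f is constant: H = [[-2, 2], [2, -4]].
det(H) = (-2)·(-4) − 2² = 4.
det(H) > 0 and tr(H) = -6 < 0, so H is negative definite and the point is a local maximum.

local maximum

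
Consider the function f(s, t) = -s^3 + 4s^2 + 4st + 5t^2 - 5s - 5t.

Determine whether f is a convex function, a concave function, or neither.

neither

The term -s^3 is cubic, so the Hessian is not constant.
∂²f/∂s² = -6s + 8, which takes both signs as s varies (negative for sufficiently large s). A diagonal entry of the Hessian changing sign means the Hessian is neither positive- nor negative-semidefinite on all of R^2.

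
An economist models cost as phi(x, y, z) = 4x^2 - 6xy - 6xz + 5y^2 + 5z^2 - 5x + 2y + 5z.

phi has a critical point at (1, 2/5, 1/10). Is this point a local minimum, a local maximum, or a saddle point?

local minimum

The Hessian is constant: H = [[8, -6, -6], [-6, 10, 0], [-6, 0, 10]].
Leading principal minors: Δ₁ = 8, Δ₂ = 44, Δ₃ = 80.
All leading minors are positive, so H is positive definite: a local minimum.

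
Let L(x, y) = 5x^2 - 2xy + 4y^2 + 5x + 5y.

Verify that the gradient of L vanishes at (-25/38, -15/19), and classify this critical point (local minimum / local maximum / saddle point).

∇L = (10x - 2y + 5, -2x + 8y + 5); substituting (-25/38, -15/19) gives ∇L = (0, 0), so (-25/38, -15/19) is indeed a critical point.
The Hessian of L is constant: H = [[10, -2], [-2, 8]].
det(H) = 10·8 − (-2)² = 76.
det(H) > 0 and tr(H) = 18 > 0, so H is positive definite and the point is a local minimum.

local minimum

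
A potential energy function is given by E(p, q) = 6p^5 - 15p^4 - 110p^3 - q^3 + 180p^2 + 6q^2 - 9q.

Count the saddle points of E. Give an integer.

4

E separates as a function of p plus a function of q, so ∇E=0 decouples.
∂E/∂p = 30p(p - 4)(p - 1)(p + 3) = 0 at p ∈ {-3, 0, 1, 4}; ∂E/∂q = -3(q - 3)(q - 1) = 0 at q ∈ {1, 3}.
The Hessian is diagonal: diag(E_pp, E_qq). Second derivatives: E_pp(-3)=-2520, E_pp(0)=360, E_pp(1)=-360, E_pp(4)=2520; E_qq(1)=6, E_qq(3)=-6.
Saddle points occur where the two diagonal entries have opposite signs: (-3, 1), (0, 3), (1, 1), (4, 3). Count: 4.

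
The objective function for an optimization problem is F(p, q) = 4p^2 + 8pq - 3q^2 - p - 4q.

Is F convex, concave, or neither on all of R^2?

F is quadratic, so its Hessian is the constant matrix H = [[8, 8], [8, -6]].
det(H) = -112, tr(H) = 2.
det(H) < 0, so H is indefinite: neither convex nor concave.

neither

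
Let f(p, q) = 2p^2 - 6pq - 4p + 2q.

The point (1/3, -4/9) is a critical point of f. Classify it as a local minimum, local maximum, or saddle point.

The Hessian of f is constant: H = [[4, -6], [-6, 0]].
det(H) = 4·0 − (-6)² = -36.
Since det(H) < 0, H is indefinite and the critical point is a saddle point.

saddle point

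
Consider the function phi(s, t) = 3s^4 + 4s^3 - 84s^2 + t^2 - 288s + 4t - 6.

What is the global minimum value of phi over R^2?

-1482

phi(s,t) separates as P(s) + Q(t) − 6, so its minimum is min P + min Q − 6.
P'(s) = 12(s - 4)(s + 2)(s + 3) vanishes at s ∈ {-3, -2, 4}; Q'(t) = 2(t + 2) vanishes at t ∈ {-2}.
Local minima of P (where P''>0): P(-3)=243, P(4)=-1472. Local minima of Q: Q(-2)=-4.
So the global minimum of phi is P(4) + Q(-2) − 6 = -1472 − 4 − 6 = -1482, attained at (4, -2).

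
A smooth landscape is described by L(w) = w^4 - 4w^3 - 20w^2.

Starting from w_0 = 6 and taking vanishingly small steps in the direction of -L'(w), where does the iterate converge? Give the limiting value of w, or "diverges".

L'(w) = 4w(w - 5)(w + 2), so L'(6) = 192.
Gradient descent moves in the -L' direction, i.e. w is decreasing.
The nearest critical point in that direction is w = 5, where L'' = 140 > 0 (a local minimum). The iterate converges there.

5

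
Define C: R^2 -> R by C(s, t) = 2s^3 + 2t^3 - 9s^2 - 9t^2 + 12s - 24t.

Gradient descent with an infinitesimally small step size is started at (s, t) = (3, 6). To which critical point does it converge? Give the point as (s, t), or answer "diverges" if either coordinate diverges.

C is separable, so gradient descent decouples: s follows -∂C/∂s, t follows -∂C/∂t.
∂C/∂s = 6(s - 2)(s - 1); at s=3 this is 12, so s decreases.
∂C/∂t = 6(t - 4)(t + 1); at t=6 this is 84, so t decreases.
s converges to its nearest critical value 2 (a local min of the s-part); t converges to 4. The iterate converges to (2, 4).

(2, 4)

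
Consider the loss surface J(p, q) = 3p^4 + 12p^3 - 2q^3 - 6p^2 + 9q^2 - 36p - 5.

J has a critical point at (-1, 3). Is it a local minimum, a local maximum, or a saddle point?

local maximum

The mixed partial ∂²J/∂p∂q is 0, so the Hessian at any point is diag(J_pp, J_qq) = diag(12(3p^2 + 6p - 1), 6(-2q + 3)).
At (-1, 3): H = diag(-48, -18).
Both eigenvalues are negative, so H is negative definite: a local maximum.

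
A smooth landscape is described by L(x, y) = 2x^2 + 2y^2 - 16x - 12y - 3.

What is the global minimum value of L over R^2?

L(x,y) separates as P(x) + Q(y) − 3, so its minimum is min P + min Q − 3.
P'(x) = 4x - 16 vanishes at x ∈ {4}; Q'(y) = 4y - 12 vanishes at y ∈ {3}.
Local minima of P (where P''>0): P(4)=-32. Local minima of Q: Q(3)=-18.
So the global minimum of L is P(4) + Q(3) − 3 = -32 − 18 − 3 = -53, attained at (4, 3).

-53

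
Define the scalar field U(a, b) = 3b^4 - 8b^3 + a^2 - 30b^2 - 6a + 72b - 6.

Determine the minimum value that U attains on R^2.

-167

U(a,b) separates as P(a) + Q(b) − 6, so its minimum is min P + min Q − 6.
P'(a) = 2a - 6 vanishes at a ∈ {3}; Q'(b) = 12(b - 3)(b - 1)(b + 2) vanishes at b ∈ {-2, 1, 3}.
Local minima of P (where P''>0): P(3)=-9. Local minima of Q: Q(-2)=-152, Q(3)=-27.
So the global minimum of U is P(3) + Q(-2) − 6 = -9 − 152 − 6 = -167, attained at (3, -2).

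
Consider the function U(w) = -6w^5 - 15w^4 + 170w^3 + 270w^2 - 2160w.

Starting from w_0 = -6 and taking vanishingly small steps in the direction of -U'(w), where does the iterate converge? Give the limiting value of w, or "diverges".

-4

U'(w) = -30(w - 3)(w - 2)(w + 3)(w + 4), so U'(-6) = -12960.
Gradient descent moves in the -U' direction, i.e. w is increasing.
The nearest critical point in that direction is w = -4, where U'' = 1260 > 0 (a local minimum). The iterate converges there.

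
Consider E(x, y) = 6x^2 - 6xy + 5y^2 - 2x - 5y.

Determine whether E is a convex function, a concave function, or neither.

E is quadratic, so its Hessian is the constant matrix H = [[12, -6], [-6, 10]].
det(H) = 84, tr(H) = 22.
det(H) > 0 and tr(H) > 0, so H is positive definite everywhere: convex.

convex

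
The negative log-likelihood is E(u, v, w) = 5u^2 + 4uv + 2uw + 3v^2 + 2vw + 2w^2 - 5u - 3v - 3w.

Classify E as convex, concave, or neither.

E is quadratic, so its Hessian is the constant matrix H = [[10, 4, 2], [4, 6, 2], [2, 2, 4]].
Leading principal minors: 10, 44, 144.
All positive ⇒ H ≻ 0 ⇒ convex.

convex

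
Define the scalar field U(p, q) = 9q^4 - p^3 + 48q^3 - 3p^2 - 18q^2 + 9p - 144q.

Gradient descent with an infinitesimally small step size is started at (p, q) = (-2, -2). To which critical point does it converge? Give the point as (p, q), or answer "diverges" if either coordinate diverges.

U is separable, so gradient descent decouples: p follows -∂U/∂p, q follows -∂U/∂q.
∂U/∂p = -3(p - 1)(p + 3); at p=-2 this is 9, so p decreases.
∂U/∂q = 36(q - 1)(q + 1)(q + 4); at q=-2 this is 216, so q decreases.
p converges to its nearest critical value -3 (a local min of the p-part); q converges to -4. The iterate converges to (-3, -4).

(-3, -4)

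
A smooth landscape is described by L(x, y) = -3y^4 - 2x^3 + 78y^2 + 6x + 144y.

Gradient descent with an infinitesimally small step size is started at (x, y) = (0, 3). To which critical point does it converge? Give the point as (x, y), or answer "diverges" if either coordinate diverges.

(-1, -1)

L is separable, so gradient descent decouples: x follows -∂L/∂x, y follows -∂L/∂y.
∂L/∂x = -6(x - 1)(x + 1); at x=0 this is 6, so x decreases.
∂L/∂y = -12(y - 4)(y + 1)(y + 3); at y=3 this is 288, so y decreases.
x converges to its nearest critical value -1 (a local min of the x-part); y converges to -1. The iterate converges to (-1, -1).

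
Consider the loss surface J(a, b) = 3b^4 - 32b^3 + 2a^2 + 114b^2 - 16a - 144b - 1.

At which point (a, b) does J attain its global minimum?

J(a,b) separates as P(a) + Q(b) − 1, so its minimum is min P + min Q − 1.
P'(a) = 4a - 16 vanishes at a ∈ {4}; Q'(b) = 12(b - 4)(b - 3)(b - 1) vanishes at b ∈ {1, 3, 4}.
Local minima of P (where P''>0): P(4)=-32. Local minima of Q: Q(1)=-59, Q(4)=-32.
So the global minimum of J is P(4) + Q(1) − 1 = -32 − 59 − 1 = -92, attained at (4, 1).

(4, 1)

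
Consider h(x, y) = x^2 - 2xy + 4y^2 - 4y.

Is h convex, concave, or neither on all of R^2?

convex

h is quadratic, so its Hessian is the constant matrix H = [[2, -2], [-2, 8]].
det(H) = 12, tr(H) = 10.
det(H) > 0 and tr(H) > 0, so H is positive definite everywhere: convex.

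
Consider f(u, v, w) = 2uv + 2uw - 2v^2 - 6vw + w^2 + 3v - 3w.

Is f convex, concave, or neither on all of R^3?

neither

f is quadratic, so its Hessian is the constant matrix H = [[0, 2, 2], [2, -4, -6], [2, -6, 2]].
Leading principal minors: 0, -4, -40.
Neither pattern holds ⇒ H is indefinite ⇒ neither convex nor concave.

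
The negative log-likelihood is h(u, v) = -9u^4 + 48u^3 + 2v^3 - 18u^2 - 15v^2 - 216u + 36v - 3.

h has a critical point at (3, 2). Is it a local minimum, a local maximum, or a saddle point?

The mixed partial ∂²h/∂u∂v is 0, so the Hessian at any point is diag(h_uu, h_vv) = diag(36(-3u^2 + 8u - 1), 6(2v - 5)).
At (3, 2): H = diag(-144, -6).
Both eigenvalues are negative, so H is negative definite: a local maximum.

local maximum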